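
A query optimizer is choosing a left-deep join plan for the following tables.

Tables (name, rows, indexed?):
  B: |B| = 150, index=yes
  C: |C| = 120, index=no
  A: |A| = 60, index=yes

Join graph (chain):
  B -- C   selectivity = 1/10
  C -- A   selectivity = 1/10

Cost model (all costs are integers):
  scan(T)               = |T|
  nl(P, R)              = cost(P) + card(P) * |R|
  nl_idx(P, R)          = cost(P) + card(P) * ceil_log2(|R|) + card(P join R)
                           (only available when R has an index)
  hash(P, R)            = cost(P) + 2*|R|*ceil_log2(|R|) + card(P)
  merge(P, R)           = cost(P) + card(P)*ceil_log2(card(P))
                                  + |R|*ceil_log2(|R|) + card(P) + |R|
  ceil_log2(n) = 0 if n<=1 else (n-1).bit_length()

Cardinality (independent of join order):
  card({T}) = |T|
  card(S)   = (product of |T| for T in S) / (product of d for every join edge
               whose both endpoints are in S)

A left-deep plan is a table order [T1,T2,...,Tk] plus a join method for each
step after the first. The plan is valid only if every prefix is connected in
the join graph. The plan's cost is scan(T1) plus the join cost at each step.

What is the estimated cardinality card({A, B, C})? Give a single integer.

10800

Tables in S: A(60), B(150), C(120)
Edges inside S: B-C(d=10), C-A(d=10)
numerator = 60 * 150 * 120 = 1080000
denominator = 10 * 10 = 100
card(S) = 1080000 / 100 = 10800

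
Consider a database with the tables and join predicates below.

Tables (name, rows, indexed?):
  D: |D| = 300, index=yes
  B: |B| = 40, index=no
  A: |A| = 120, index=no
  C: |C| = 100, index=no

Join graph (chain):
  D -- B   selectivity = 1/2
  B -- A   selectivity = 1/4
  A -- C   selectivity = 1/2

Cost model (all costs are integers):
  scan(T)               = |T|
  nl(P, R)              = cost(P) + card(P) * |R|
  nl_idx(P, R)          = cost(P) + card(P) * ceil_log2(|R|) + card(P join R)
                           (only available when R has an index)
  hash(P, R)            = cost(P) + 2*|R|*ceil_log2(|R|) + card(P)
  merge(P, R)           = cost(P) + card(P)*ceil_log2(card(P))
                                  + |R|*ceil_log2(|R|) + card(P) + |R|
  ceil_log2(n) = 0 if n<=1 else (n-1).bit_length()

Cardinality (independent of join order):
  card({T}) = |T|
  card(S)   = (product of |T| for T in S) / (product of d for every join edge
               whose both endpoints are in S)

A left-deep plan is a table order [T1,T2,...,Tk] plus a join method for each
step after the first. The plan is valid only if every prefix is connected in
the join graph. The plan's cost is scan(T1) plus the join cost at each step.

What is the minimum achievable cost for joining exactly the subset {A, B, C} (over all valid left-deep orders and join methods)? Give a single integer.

3320

Selinger DP over subsets of {A,B,C}:
  {B}: scan cost=40, card=40
  {A}: scan cost=120, card=120
  {C}: scan cost=100, card=100
  {AB}: card=1200; try (B,hash)→720, (A,merge)→1280, (B,merge)→1360, (A,hash)→1760, (A,nl)→4840, (B,nl)→4920; best=720 via (B,hash)
  {AC}: card=6000; try (C,hash)→1640, (A,merge)→1860, (C,merge)→1880, (A,hash)→1880, (A,nl)→12100, (C,nl)→12120; best=1640 via (C,hash)
  {ABC}: card=60000; try (C,hash)→3320, (B,hash)→8120, (C,merge)→15920, (B,merge)→85920, (C,nl)→120720, (B,nl)→241640; best=3320 via (C,hash)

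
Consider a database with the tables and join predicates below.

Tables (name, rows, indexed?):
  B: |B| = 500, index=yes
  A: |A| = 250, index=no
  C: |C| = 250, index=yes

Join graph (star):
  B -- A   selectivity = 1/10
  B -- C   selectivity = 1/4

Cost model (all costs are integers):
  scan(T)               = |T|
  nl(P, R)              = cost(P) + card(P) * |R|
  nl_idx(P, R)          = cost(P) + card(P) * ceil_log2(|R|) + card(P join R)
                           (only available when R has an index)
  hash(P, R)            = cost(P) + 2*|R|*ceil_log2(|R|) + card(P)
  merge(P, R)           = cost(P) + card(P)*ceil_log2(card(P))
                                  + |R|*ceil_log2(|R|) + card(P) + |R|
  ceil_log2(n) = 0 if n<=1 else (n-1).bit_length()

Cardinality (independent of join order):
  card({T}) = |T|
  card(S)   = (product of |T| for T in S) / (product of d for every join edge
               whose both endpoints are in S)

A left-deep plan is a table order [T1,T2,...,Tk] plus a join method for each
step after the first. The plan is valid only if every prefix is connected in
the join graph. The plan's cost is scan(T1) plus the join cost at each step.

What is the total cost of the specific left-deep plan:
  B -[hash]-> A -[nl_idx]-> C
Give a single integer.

886250

step 1: scan B: cost=500, card=500
step 2: join A via hash
    card(P join A) = 500*250/(10) = 12500
    cost = 500 + 2*250*8 + 500 = 5000
step 3: join C via nl_idx
    card(P join C) = 12500*250/(4) = 781250
    cost = 5000 + 12500*8 + 781250 = 886250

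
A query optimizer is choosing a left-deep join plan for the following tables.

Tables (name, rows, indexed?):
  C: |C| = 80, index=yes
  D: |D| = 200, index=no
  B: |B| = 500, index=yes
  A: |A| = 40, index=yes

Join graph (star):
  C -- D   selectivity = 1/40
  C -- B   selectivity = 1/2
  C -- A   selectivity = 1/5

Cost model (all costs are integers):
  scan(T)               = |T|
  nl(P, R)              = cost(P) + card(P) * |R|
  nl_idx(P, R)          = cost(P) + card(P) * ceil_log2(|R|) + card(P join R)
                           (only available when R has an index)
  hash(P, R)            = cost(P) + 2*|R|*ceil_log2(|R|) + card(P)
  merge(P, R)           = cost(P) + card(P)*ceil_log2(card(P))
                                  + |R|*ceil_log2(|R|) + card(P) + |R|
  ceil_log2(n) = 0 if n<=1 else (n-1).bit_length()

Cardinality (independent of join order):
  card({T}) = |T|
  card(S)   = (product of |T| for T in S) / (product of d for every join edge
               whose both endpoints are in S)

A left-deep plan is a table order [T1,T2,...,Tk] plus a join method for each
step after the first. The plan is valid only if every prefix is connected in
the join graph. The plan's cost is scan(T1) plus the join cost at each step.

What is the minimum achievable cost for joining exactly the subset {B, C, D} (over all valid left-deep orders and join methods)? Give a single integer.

Selinger DP over subsets of {B,C,D}:
  {C}: scan cost=80, card=80
  {D}: scan cost=200, card=200
  {B}: scan cost=500, card=500
  {CD}: card=400; try (C,hash)→1520, (C,nl_idx)→2000, (D,merge)→2520, (C,merge)→2640, (D,hash)→3360, (D,nl)→16080 …(+1); best=1520 via (C,hash)
  {BC}: card=20000; try (C,hash)→2120, (B,merge)→5720, (C,merge)→6140, (B,hash)→9160, (B,nl_idx)→20800, (C,nl_idx)→24000 …(+2); best=2120 via (C,hash)
  {BCD}: card=100000; try (B,merge)→10520, (B,hash)→10920, (D,hash)→25320, (B,nl_idx)→105120, (B,nl)→201520, (D,merge)→323920 …(+1); best=10520 via (B,merge)

10520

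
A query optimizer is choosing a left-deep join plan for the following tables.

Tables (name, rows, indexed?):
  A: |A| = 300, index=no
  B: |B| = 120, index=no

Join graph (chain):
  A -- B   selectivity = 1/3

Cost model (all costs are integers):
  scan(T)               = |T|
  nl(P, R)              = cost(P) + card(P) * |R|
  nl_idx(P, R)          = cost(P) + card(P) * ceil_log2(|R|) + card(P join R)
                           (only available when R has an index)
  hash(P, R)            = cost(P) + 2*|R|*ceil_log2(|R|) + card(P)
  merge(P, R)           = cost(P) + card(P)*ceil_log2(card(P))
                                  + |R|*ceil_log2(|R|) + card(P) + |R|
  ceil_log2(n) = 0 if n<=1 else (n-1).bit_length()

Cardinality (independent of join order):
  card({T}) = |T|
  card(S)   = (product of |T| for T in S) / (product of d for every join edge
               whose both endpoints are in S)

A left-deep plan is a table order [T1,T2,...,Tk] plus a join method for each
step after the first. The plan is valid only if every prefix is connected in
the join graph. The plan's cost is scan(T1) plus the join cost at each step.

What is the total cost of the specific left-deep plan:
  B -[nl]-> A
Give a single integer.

step 1: scan B: cost=120, card=120
step 2: join A via nl
    card(P join A) = 120*300/(3) = 12000
    cost = 120 + 120*300 = 36120

36120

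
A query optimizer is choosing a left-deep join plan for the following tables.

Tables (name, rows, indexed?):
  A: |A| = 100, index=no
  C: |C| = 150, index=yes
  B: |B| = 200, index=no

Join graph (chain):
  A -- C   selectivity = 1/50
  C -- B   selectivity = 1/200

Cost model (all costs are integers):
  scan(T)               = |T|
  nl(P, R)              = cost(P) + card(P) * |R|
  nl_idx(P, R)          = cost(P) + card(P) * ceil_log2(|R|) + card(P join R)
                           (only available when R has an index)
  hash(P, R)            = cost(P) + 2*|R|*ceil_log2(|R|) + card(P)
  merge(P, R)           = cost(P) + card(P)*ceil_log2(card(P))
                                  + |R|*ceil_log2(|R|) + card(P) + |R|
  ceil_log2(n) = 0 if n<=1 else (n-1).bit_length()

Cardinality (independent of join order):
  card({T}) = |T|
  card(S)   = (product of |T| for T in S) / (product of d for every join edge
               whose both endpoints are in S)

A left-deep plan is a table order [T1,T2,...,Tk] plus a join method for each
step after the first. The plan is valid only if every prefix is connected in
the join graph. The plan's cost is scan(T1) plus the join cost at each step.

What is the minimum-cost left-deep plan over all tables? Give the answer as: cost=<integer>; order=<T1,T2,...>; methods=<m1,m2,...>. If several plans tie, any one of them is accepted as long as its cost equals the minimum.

cost=3500; order=B,C,A; methods=nl_idx,hash

Selinger DP (subsets sized 1..n):
  {A}: scan cost=100, card=100
  {C}: scan cost=150, card=150
  {B}: scan cost=200, card=200
  {AC}: card=300; try (C,nl_idx)→1200, (A,hash)→1700, (C,merge)→2250, (A,merge)→2300, (C,hash)→2600, (C,nl)→15100 …(+1); best=1200 via (C,nl_idx)
  {BC}: card=150; try (C,nl_idx)→1950, (C,hash)→2800, (B,merge)→3300, (C,merge)→3350, (B,hash)→3500, (B,nl)→30150 …(+1); best=1950 via (C,nl_idx)
  {ABC}: card=300; try (A,hash)→3500, (A,merge)→4100, (B,hash)→4700, (B,merge)→6000, (A,nl)→16950, (B,nl)→61200; best=3500 via (A,hash)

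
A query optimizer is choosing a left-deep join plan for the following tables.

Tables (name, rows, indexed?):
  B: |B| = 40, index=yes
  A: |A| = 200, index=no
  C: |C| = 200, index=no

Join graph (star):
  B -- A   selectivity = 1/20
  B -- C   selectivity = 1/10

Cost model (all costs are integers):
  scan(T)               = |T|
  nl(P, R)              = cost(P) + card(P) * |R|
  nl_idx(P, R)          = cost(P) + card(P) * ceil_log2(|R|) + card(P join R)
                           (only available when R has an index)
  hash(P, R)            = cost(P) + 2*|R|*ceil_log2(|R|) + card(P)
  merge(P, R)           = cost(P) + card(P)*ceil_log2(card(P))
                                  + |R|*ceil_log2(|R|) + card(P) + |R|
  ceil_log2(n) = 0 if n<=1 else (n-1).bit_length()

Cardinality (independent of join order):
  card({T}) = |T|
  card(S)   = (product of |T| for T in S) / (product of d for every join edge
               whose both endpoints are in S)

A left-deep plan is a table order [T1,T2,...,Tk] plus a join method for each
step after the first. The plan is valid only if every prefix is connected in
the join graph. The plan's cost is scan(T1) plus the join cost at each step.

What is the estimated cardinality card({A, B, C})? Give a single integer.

8000

Tables in S: A(200), B(40), C(200)
Edges inside S: B-A(d=20), B-C(d=10)
numerator = 200 * 40 * 200 = 1600000
denominator = 20 * 10 = 200
card(S) = 1600000 / 200 = 8000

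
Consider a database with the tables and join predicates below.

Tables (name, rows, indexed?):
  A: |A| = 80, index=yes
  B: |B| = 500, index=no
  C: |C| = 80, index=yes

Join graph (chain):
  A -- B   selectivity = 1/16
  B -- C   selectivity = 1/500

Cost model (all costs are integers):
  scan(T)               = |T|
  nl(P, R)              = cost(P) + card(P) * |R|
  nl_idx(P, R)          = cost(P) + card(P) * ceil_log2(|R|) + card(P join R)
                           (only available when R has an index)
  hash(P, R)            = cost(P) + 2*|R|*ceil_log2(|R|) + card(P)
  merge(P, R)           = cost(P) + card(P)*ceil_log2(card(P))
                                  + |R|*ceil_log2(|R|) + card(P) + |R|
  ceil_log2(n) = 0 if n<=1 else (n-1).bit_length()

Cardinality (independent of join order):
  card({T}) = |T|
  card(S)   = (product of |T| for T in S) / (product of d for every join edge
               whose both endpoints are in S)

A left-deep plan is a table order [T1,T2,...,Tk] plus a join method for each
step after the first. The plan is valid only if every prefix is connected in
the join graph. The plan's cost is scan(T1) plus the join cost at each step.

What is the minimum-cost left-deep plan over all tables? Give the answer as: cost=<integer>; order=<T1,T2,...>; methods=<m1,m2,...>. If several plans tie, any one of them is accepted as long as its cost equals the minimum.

Selinger DP (subsets sized 1..n):
  {A}: scan cost=80, card=80
  {B}: scan cost=500, card=500
  {C}: scan cost=80, card=80
  {AB}: card=2500; try (A,hash)→2120, (B,merge)→5720, (A,merge)→6140, (A,nl_idx)→6500, (B,hash)→9160, (B,nl)→40080 …(+1); best=2120 via (A,hash)
  {BC}: card=80; try (C,hash)→2120, (C,nl_idx)→4080, (B,merge)→5720, (C,merge)→6140, (B,hash)→9160, (B,nl)→40080 …(+1); best=2120 via (C,hash)
  {ABC}: card=400; try (A,nl_idx)→3080, (A,hash)→3320, (A,merge)→3400, (C,hash)→5740, (A,nl)→8520, (C,nl_idx)→20020 …(+2); best=3080 via (A,nl_idx)

cost=3080; order=B,C,A; methods=hash,nl_idx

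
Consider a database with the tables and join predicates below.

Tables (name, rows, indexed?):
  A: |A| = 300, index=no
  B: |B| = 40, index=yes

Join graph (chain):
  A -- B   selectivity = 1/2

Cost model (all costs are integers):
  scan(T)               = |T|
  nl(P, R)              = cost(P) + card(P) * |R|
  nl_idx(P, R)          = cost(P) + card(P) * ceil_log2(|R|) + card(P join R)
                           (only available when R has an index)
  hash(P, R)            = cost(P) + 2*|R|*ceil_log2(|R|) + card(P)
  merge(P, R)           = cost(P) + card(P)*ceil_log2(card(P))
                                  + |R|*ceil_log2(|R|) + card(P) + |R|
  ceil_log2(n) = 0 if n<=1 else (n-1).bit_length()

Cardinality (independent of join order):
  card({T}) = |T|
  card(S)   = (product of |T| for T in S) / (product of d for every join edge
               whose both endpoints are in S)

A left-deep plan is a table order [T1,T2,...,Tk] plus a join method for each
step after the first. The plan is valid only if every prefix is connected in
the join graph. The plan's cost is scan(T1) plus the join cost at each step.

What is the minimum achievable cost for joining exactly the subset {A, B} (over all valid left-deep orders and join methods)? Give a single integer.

Selinger DP over subsets of {A,B}:
  {A}: scan cost=300, card=300
  {B}: scan cost=40, card=40
  {AB}: card=6000; try (B,hash)→1080, (A,merge)→3320, (B,merge)→3580, (A,hash)→5480, (B,nl_idx)→8100, (A,nl)→12040 …(+1); best=1080 via (B,hash)

1080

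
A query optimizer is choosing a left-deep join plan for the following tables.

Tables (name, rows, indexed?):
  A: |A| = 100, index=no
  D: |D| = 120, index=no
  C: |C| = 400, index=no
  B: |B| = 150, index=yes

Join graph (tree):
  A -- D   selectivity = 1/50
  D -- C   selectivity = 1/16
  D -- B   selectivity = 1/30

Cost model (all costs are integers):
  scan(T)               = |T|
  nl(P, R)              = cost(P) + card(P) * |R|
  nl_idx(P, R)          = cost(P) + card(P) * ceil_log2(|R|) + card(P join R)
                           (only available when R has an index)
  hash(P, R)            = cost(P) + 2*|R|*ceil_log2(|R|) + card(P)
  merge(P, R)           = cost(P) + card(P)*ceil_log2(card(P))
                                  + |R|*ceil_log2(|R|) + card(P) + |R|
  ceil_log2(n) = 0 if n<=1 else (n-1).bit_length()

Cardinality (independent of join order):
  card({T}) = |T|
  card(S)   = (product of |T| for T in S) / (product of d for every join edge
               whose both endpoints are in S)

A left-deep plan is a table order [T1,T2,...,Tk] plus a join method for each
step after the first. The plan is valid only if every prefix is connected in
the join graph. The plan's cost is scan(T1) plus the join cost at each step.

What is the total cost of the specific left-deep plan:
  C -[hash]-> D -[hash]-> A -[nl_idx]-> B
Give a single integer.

84880

step 1: scan C: cost=400, card=400
step 2: join D via hash
    card(P join D) = 400*120/(16) = 3000
    cost = 400 + 2*120*7 + 400 = 2480
step 3: join A via hash
    card(P join A) = 3000*100/(50) = 6000
    cost = 2480 + 2*100*7 + 3000 = 6880
step 4: join B via nl_idx
    card(P join B) = 6000*150/(30) = 30000
    cost = 6880 + 6000*8 + 30000 = 84880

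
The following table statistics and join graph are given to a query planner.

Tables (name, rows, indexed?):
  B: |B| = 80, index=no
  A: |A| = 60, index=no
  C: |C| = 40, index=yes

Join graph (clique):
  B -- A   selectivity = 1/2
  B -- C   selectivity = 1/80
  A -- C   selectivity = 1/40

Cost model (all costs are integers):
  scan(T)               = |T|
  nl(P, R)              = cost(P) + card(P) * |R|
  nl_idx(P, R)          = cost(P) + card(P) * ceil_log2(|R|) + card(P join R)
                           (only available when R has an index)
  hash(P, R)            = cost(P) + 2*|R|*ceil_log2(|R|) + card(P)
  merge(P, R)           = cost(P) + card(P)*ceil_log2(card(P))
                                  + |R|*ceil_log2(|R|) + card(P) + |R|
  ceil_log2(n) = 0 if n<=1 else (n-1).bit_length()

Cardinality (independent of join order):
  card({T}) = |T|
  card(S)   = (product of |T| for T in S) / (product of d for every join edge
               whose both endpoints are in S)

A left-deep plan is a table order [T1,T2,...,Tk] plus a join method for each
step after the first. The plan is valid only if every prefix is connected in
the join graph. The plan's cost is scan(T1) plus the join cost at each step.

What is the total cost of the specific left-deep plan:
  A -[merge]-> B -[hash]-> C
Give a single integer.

4000

step 1: scan A: cost=60, card=60
step 2: join B via merge
    card(P join B) = 60*80/(2) = 2400
    cost = 60 + 60*6 + 80*7 + 60 + 80 = 1120
step 3: join C via hash
    card(P join C) = 2400*40/(80*40) = 30
    cost = 1120 + 2*40*6 + 2400 = 4000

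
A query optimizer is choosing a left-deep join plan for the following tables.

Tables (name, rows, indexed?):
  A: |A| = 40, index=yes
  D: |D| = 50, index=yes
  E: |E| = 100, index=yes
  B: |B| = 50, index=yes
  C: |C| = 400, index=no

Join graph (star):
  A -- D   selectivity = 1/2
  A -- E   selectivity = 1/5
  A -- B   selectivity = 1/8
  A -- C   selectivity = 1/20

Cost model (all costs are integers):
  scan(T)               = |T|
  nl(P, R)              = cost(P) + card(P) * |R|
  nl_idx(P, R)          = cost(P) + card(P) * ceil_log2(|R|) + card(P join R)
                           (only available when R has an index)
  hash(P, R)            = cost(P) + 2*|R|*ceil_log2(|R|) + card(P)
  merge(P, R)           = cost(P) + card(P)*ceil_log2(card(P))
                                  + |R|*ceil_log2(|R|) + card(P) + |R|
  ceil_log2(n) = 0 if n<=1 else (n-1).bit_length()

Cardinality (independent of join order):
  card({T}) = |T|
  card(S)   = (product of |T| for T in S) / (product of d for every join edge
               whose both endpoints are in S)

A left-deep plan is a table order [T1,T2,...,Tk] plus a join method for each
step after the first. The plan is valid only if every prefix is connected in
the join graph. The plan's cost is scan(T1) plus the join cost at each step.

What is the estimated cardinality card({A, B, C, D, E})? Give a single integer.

2500000

Tables in S: A(40), B(50), C(400), D(50), E(100)
Edges inside S: A-D(d=2), A-E(d=5), A-B(d=8), A-C(d=20)
numerator = 40 * 50 * 400 * 50 * 100 = 4000000000
denominator = 2 * 5 * 8 * 20 = 1600
card(S) = 4000000000 / 1600 = 2500000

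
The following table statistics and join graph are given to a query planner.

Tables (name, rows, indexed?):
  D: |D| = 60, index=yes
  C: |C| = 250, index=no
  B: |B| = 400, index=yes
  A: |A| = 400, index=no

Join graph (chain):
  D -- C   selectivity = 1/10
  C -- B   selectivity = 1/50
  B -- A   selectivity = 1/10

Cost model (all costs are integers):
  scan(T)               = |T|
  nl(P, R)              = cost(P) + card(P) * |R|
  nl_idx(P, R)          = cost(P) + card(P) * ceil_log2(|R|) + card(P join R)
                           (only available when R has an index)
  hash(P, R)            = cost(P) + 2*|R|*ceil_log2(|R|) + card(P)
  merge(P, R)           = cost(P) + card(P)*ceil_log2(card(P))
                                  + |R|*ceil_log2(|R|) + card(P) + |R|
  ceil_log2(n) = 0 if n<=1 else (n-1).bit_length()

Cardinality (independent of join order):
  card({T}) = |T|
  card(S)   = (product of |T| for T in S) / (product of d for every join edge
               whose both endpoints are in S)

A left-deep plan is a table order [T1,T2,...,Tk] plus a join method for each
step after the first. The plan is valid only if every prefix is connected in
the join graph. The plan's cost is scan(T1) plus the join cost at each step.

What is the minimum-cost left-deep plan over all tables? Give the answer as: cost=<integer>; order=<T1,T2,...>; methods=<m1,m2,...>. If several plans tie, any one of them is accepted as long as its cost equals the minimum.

Selinger DP (subsets sized 1..n):
  {D}: scan cost=60, card=60
  {C}: scan cost=250, card=250
  {B}: scan cost=400, card=400
  {A}: scan cost=400, card=400
  {CD}: card=1500; try (D,hash)→1220, (C,merge)→2730, (D,merge)→2920, (D,nl_idx)→3250, (C,hash)→4120, (C,nl)→15060 …(+1); best=1220 via (D,hash)
  {BC}: card=2000; try (B,nl_idx)→4500, (C,hash)→4800, (B,merge)→6500, (C,merge)→6650, (B,hash)→7700, (B,nl)→100250 …(+1); best=4500 via (B,nl_idx)
  {AB}: card=16000; try (B,hash)→8000, (A,hash)→8000, (B,merge)→8400, (A,merge)→8400, (B,nl_idx)→20000, (B,nl)→160400 …(+1); best=8000 via (B,hash)
  {BCD}: card=12000; try (D,hash)→7220, (B,hash)→9920, (B,merge)→23220, (B,nl_idx)→26720, (D,nl_idx)→28500, (D,merge)→28920 …(+2); best=7220 via (D,hash)
  {ABC}: card=80000; try (A,hash)→13700, (C,hash)→28000, (A,merge)→32500, (C,merge)→250250, (A,nl)→804500, (C,nl)→4008000; best=13700 via (A,hash)
  {ABCD}: card=480000; try (A,hash)→26420, (D,hash)→94420, (A,merge)→191220, (D,nl_idx)→973700, (D,merge)→1454120, (A,nl)→4807220 …(+1); best=26420 via (A,hash)

cost=26420; order=C,B,D,A; methods=nl_idx,hash,hash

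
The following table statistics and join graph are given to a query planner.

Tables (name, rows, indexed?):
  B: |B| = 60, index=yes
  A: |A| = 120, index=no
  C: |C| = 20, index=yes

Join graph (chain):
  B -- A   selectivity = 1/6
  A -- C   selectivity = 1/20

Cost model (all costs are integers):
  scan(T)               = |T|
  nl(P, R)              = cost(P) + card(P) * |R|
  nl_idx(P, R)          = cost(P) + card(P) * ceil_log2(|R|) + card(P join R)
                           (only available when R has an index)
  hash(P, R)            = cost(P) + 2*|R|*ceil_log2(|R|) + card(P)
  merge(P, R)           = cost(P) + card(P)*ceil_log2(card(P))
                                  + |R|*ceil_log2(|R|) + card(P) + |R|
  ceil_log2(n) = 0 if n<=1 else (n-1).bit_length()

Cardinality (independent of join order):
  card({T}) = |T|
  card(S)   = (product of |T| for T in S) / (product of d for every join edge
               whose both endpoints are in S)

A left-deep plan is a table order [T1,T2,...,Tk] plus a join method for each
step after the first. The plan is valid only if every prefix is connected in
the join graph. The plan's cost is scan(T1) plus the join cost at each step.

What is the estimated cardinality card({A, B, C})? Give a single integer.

1200

Tables in S: A(120), B(60), C(20)
Edges inside S: B-A(d=6), A-C(d=20)
numerator = 120 * 60 * 20 = 144000
denominator = 6 * 20 = 120
card(S) = 144000 / 120 = 1200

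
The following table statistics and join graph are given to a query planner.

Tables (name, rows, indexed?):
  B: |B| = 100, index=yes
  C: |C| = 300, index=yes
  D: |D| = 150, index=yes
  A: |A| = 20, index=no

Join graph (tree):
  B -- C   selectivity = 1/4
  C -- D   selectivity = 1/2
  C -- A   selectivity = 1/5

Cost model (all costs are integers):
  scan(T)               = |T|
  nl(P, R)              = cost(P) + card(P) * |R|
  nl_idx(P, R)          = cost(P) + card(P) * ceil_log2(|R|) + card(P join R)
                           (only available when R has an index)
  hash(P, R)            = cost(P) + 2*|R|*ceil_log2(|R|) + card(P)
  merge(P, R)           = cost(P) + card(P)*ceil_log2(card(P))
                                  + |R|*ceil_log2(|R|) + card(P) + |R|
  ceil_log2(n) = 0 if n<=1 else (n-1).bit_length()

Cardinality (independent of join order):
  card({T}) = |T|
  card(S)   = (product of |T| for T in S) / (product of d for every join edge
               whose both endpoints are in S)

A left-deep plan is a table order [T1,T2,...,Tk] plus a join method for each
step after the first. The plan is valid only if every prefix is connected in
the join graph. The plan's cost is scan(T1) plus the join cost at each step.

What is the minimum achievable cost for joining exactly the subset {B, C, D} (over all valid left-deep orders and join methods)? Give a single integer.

11900

Selinger DP over subsets of {B,C,D}:
  {B}: scan cost=100, card=100
  {C}: scan cost=300, card=300
  {D}: scan cost=150, card=150
  {BC}: card=7500; try (B,hash)→2000, (C,merge)→3900, (B,merge)→4100, (C,hash)→5600, (C,nl_idx)→8500, (B,nl_idx)→9900 …(+2); best=2000 via (B,hash)
  {CD}: card=22500; try (D,hash)→3000, (C,merge)→4500, (D,merge)→4650, (C,hash)→5700, (C,nl_idx)→24000, (D,nl_idx)→25200 …(+2); best=3000 via (D,hash)
  {BCD}: card=562500; try (D,hash)→11900, (B,hash)→26900, (D,merge)→108350, (B,merge)→363800, (D,nl_idx)→624500, (B,nl_idx)→723000 …(+2); best=11900 via (D,hash)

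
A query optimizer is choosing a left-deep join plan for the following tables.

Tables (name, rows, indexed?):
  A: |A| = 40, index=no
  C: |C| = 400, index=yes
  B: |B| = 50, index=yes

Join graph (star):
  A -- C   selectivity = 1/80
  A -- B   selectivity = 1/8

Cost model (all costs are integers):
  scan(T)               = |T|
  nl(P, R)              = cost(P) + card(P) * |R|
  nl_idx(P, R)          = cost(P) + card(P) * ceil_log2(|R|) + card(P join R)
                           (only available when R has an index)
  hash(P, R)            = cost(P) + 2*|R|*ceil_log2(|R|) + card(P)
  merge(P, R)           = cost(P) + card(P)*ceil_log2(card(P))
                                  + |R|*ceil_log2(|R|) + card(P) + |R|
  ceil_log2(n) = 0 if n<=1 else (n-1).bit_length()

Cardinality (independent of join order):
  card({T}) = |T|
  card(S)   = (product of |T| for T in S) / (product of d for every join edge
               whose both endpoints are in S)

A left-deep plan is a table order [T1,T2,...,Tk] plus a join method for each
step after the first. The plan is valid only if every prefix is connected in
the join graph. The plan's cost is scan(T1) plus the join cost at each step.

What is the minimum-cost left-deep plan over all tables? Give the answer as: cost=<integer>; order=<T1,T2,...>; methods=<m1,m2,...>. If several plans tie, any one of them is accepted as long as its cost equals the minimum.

cost=1400; order=A,C,B; methods=nl_idx,hash

Selinger DP (subsets sized 1..n):
  {A}: scan cost=40, card=40
  {C}: scan cost=400, card=400
  {B}: scan cost=50, card=50
  {AC}: card=200; try (C,nl_idx)→600, (A,hash)→1280, (C,merge)→4320, (A,merge)→4680, (C,hash)→7280, (C,nl)→16040 …(+1); best=600 via (C,nl_idx)
  {AB}: card=250; try (B,nl_idx)→530, (A,hash)→580, (B,merge)→670, (B,hash)→680, (A,merge)→680, (B,nl)→2040 …(+1); best=530 via (B,nl_idx)
  {ABC}: card=1250; try (B,hash)→1400, (B,merge)→2750, (B,nl_idx)→3050, (C,nl_idx)→4030, (C,merge)→6780, (C,hash)→7980 …(+2); best=1400 via (B,hash)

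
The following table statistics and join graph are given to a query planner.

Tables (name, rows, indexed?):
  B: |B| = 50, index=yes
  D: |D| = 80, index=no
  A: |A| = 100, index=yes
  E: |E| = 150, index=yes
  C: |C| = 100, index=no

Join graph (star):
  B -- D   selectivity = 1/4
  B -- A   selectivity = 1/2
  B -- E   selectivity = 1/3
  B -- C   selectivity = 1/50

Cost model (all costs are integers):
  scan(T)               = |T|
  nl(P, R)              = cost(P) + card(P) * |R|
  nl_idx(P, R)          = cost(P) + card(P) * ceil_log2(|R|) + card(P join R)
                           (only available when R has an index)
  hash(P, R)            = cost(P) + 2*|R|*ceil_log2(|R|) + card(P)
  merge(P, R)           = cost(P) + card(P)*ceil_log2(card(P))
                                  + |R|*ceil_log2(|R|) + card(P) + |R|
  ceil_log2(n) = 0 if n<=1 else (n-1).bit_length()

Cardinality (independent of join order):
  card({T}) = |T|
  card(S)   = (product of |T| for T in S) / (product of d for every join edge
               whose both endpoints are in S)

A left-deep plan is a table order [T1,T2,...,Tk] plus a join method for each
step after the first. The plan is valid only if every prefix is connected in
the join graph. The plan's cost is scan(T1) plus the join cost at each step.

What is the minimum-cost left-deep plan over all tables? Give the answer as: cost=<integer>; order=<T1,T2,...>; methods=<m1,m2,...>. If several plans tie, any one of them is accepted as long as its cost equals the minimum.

Selinger DP (subsets sized 1..n):
  {B}: scan cost=50, card=50
  {D}: scan cost=80, card=80
  {A}: scan cost=100, card=100
  {E}: scan cost=150, card=150
  {C}: scan cost=100, card=100
  {BD}: card=1000; try (B,hash)→760, (D,merge)→1040, (B,merge)→1070, (D,hash)→1220, (B,nl_idx)→1560, (D,nl)→4050 …(+1); best=760 via (B,hash)
  {AB}: card=2500; try (B,hash)→800, (A,merge)→1200, (B,merge)→1250, (A,hash)→1500, (A,nl_idx)→2900, (B,nl_idx)→3200 …(+2); best=800 via (B,hash)
  {BE}: card=2500; try (B,hash)→900, (E,merge)→1750, (B,merge)→1850, (E,hash)→2500, (E,nl_idx)→2950, (B,nl_idx)→3550 …(+2); best=900 via (B,hash)
  {BC}: card=100; try (B,hash)→800, (B,nl_idx)→800, (C,merge)→1200, (B,merge)→1250, (C,hash)→1500, (C,nl)→5050 …(+1); best=800 via (B,hash)
  {ABD}: card=50000; try (A,hash)→3160, (D,hash)→4420, (A,merge)→12560, (D,merge)→33940, (A,nl_idx)→57760, (A,nl)→100760 …(+1); best=3160 via (A,hash)
  {BDE}: card=50000; try (E,hash)→4160, (D,hash)→4520, (E,merge)→13110, (D,merge)→34040, (E,nl_idx)→58760, (E,nl)→150760 …(+1); best=4160 via (E,hash)
  {BCD}: card=2000; try (D,hash)→2020, (D,merge)→2240, (C,hash)→3160, (D,nl)→8800, (C,merge)→12560, (C,nl)→100760; best=2020 via (D,hash)
  {ABE}: card=125000; try (A,hash)→4800, (E,hash)→5700, (A,merge)→34200, (E,merge)→34650, (A,nl_idx)→143400, (E,nl_idx)→145800 …(+2); best=4800 via (A,hash)
  {ABC}: card=5000; try (A,hash)→2300, (A,merge)→2400, (C,hash)→4700, (A,nl_idx)→6500, (A,nl)→10800, (C,merge)→34100 …(+1); best=2300 via (A,hash)
  {BCE}: card=5000; try (E,merge)→2950, (E,hash)→3300, (C,hash)→4800, (E,nl_idx)→6600, (E,nl)→15800, (C,merge)→34200 …(+1); best=2950 via (E,merge)
  {ABDE}: card=2500000; try (E,hash)→55560, (A,hash)→55560, (D,hash)→130920, (E,merge)→854510, (A,merge)→854960, (D,merge)→2255440 …(+5); best=55560 via (E,hash)
  {ABCD}: card=100000; try (A,hash)→5420, (D,hash)→8420, (A,merge)→26820, (C,hash)→54560, (D,merge)→72940, (A,nl_idx)→116020 …(+4); best=5420 via (A,hash)
  {BCDE}: card=100000; try (E,hash)→6420, (D,hash)→9070, (E,merge)→27370, (C,hash)→55560, (D,merge)→73590, (E,nl_idx)→118020 …(+4); best=6420 via (E,hash)
  {ABCE}: card=250000; try (A,hash)→9350, (E,hash)→9700, (E,merge)→73650, (A,merge)→73750, (C,hash)→131200, (A,nl_idx)→287950 …(+5); best=9350 via (A,hash)
  {ABCDE}: card=5000000; try (E,hash)→107820, (A,hash)→107820, (D,hash)→260470, (E,merge)→1806770, (A,merge)→1807220, (C,hash)→2556960 …(+8); best=107820 via (E,hash)

cost=107820; order=C,B,D,A,E; methods=hash,hash,hash,hash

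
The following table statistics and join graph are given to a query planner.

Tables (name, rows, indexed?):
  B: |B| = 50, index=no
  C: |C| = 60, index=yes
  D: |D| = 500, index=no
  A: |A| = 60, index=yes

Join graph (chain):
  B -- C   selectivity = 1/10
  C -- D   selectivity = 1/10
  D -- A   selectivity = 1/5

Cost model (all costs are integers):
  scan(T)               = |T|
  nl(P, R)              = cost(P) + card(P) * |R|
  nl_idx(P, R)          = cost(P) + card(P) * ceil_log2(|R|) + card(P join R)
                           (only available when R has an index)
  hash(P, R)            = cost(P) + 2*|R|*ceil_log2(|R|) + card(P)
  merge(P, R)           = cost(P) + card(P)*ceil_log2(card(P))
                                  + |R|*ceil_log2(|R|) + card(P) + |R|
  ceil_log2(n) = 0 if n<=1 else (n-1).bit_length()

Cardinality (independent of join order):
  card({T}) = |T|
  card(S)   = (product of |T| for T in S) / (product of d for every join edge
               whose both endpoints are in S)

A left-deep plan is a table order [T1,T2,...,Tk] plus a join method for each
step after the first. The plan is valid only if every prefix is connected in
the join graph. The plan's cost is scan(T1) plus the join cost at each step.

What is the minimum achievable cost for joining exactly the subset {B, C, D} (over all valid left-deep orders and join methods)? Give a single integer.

Selinger DP over subsets of {B,C,D}:
  {B}: scan cost=50, card=50
  {C}: scan cost=60, card=60
  {D}: scan cost=500, card=500
  {BC}: card=300; try (C,nl_idx)→650, (B,hash)→720, (C,hash)→820, (C,merge)→820, (B,merge)→830, (C,nl)→3050 …(+1); best=650 via (C,nl_idx)
  {CD}: card=3000; try (C,hash)→1720, (D,merge)→5480, (C,merge)→5920, (C,nl_idx)→6500, (D,hash)→9120, (D,nl)→30060 …(+1); best=1720 via (C,hash)
  {BCD}: card=15000; try (B,hash)→5320, (D,merge)→8650, (D,hash)→9950, (B,merge)→41070, (D,nl)→150650, (B,nl)→151720; best=5320 via (B,hash)

5320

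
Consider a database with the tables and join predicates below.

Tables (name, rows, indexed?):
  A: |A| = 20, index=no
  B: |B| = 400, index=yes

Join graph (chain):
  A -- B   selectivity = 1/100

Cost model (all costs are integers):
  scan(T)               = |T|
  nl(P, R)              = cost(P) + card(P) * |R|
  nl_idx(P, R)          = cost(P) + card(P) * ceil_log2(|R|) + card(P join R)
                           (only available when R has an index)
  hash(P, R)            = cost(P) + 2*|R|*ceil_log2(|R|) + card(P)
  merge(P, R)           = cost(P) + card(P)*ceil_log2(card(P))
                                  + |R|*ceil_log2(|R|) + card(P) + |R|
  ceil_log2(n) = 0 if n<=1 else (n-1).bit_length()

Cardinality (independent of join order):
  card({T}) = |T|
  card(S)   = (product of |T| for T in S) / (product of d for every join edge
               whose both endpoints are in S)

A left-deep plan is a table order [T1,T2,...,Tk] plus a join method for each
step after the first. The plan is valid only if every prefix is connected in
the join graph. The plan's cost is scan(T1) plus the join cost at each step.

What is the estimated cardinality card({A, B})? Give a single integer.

80

Tables in S: A(20), B(400)
Edges inside S: A-B(d=100)
numerator = 20 * 400 = 8000
denominator = 100 = 100
card(S) = 8000 / 100 = 80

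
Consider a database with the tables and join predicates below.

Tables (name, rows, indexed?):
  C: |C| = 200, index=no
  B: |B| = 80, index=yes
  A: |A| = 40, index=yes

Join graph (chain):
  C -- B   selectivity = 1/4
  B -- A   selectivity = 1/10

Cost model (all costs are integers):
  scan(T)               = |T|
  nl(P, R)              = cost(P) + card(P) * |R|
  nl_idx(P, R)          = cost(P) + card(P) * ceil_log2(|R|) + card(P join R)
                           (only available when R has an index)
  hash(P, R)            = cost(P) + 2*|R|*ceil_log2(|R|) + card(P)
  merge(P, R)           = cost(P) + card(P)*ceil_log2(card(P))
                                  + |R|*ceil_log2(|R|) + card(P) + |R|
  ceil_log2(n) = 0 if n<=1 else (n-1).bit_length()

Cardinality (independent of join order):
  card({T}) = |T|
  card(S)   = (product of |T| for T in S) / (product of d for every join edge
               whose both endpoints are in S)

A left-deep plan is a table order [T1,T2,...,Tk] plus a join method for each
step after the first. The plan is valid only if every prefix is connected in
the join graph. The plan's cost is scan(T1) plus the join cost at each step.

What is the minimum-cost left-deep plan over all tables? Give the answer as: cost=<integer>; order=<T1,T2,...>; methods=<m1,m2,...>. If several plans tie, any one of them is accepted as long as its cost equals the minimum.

Selinger DP (subsets sized 1..n):
  {C}: scan cost=200, card=200
  {B}: scan cost=80, card=80
  {A}: scan cost=40, card=40
  {BC}: card=4000; try (B,hash)→1520, (C,merge)→2520, (B,merge)→2640, (C,hash)→3360, (B,nl_idx)→5600, (C,nl)→16080 …(+1); best=1520 via (B,hash)
  {AB}: card=320; try (B,nl_idx)→640, (A,hash)→640, (A,nl_idx)→880, (B,merge)→960, (A,merge)→1000, (B,hash)→1200 …(+2); best=640 via (B,nl_idx)
  {ABC}: card=16000; try (C,hash)→4160, (C,merge)→5640, (A,hash)→6000, (A,nl_idx)→41520, (A,merge)→53800, (C,nl)→64640 …(+1); best=4160 via (C,hash)

cost=4160; order=A,B,C; methods=nl_idx,hash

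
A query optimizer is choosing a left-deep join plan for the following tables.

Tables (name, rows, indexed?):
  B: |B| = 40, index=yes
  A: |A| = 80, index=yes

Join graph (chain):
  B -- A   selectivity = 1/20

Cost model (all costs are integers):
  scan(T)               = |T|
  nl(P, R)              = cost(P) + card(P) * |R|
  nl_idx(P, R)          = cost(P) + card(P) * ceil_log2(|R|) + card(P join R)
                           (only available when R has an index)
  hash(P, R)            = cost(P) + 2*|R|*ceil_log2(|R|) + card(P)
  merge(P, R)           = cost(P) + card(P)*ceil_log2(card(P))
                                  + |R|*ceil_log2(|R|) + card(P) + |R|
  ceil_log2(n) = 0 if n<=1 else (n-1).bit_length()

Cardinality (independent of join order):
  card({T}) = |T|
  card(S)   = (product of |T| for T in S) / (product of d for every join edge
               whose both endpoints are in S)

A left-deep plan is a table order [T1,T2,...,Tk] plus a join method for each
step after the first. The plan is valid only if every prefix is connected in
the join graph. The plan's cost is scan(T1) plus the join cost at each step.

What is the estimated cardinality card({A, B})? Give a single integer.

Tables in S: A(80), B(40)
Edges inside S: B-A(d=20)
numerator = 80 * 40 = 3200
denominator = 20 = 20
card(S) = 3200 / 20 = 160

160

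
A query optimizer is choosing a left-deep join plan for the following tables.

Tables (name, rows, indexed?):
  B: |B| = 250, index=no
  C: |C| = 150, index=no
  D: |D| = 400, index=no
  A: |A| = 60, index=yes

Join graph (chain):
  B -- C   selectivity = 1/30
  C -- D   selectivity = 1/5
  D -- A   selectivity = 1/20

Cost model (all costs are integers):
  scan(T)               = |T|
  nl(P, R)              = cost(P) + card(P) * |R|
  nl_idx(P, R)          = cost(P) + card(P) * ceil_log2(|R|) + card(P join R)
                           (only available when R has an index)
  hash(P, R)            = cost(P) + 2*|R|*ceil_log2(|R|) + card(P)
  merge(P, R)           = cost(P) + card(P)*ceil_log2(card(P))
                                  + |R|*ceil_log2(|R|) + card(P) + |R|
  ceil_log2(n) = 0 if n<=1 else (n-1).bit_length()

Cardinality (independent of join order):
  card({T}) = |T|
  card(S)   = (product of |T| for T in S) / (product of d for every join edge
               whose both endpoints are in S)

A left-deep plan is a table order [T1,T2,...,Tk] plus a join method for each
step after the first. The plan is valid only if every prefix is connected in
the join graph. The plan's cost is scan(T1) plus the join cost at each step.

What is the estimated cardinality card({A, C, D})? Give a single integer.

Tables in S: A(60), C(150), D(400)
Edges inside S: C-D(d=5), D-A(d=20)
numerator = 60 * 150 * 400 = 3600000
denominator = 5 * 20 = 100
card(S) = 3600000 / 100 = 36000

36000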